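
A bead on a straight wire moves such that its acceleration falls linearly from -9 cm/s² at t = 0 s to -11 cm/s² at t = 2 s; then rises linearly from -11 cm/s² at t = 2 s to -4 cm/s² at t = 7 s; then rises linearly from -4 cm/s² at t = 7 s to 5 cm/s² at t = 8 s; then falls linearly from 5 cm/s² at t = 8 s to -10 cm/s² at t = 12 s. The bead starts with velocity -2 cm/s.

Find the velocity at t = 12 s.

Δv equals the area under the a-t graph; then v = v₀ + Δv.
0–2 s: ½(-9 + -11)(2) = -20 cm/s
2–7 s: ½(-11 + -4)(5) = -37.5 cm/s
7–8 s: ½(-4 + 5)(1) = 0.5 cm/s
8–12 s: ½(5 + -10)(4) = -10 cm/s
Δv = -67 cm/s, so v(12) = -2 + (-67) = -69 cm/s.

-69 cm/s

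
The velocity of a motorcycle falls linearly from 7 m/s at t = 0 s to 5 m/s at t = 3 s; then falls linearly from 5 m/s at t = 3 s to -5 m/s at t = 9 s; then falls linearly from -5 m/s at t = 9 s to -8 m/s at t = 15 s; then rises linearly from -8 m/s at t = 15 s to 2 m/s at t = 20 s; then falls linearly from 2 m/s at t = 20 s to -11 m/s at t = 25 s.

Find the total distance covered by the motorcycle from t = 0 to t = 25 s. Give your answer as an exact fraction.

Distance (not displacement) is the total path length: add the absolute areas under v-t.
0–3 s: |½(7 + 5)(3)| = 18 m
3–9 s: v = 0 at t = 6 s; triangle areas 7.5 + 7.5 = 15 m
9–15 s: |½(-5 + -8)(6)| = 39 m
15–20 s: v = 0 at t = 19 s; triangle areas 16 + 1 = 17 m
20–25 s: v = 0 at t = 270/13 s; triangle areas 10/13 + 605/26 = 625/26 m
Total distance = 2939/26 m

2939/26 m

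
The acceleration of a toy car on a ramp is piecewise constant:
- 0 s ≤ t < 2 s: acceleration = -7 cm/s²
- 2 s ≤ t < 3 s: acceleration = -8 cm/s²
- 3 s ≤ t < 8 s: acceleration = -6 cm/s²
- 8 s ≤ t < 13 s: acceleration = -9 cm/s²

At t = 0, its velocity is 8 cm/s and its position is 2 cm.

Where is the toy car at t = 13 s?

On each constant-a segment, Δv = aΔt and Δx = v₀Δt + ½aΔt²; chain segment to segment.
0–2 s: v starts 8 cm/s; Δx = 8·2 + ½·-7·2² = 2 cm; v ends -6 cm/s.
2–3 s: v starts -6 cm/s; Δx = -6·1 + ½·-8·1² = -10 cm; v ends -14 cm/s.
3–8 s: v starts -14 cm/s; Δx = -14·5 + ½·-6·5² = -145 cm; v ends -44 cm/s.
8–13 s: v starts -44 cm/s; Δx = -44·5 + ½·-9·5² = -332.5 cm; v ends -89 cm/s.
x(13) = 2 + Σ Δx = -483.5 cm.

-483.5 cm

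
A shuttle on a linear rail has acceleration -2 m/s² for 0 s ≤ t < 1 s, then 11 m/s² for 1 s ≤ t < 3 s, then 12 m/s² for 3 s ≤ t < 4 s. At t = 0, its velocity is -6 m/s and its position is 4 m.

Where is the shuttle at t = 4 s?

23 m

On each constant-a segment, Δv = aΔt and Δx = v₀Δt + ½aΔt²; chain segment to segment.
0–1 s: v starts -6 m/s; Δx = -6·1 + ½·-2·1² = -7 m; v ends -8 m/s.
1–3 s: v starts -8 m/s; Δx = -8·2 + ½·11·2² = 6 m; v ends 14 m/s.
3–4 s: v starts 14 m/s; Δx = 14·1 + ½·12·1² = 20 m; v ends 26 m/s.
x(4) = 4 + Σ Δx = 23 m.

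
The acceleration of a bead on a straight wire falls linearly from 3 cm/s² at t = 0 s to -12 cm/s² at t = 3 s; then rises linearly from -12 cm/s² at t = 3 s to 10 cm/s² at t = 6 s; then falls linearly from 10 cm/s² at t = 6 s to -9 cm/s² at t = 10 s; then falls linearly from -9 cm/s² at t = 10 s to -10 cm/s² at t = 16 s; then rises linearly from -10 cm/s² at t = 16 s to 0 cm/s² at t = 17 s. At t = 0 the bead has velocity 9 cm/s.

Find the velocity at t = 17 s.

Δv equals the area under the a-t graph; then v = v₀ + Δv.
0–3 s: ½(3 + -12)(3) = -13.5 cm/s
3–6 s: ½(-12 + 10)(3) = -3 cm/s
6–10 s: ½(10 + -9)(4) = 2 cm/s
10–16 s: ½(-9 + -10)(6) = -57 cm/s
16–17 s: ½(-10 + 0)(1) = -5 cm/s
Δv = -76.5 cm/s, so v(17) = 9 + (-76.5) = -67.5 cm/s.

-67.5 cm/s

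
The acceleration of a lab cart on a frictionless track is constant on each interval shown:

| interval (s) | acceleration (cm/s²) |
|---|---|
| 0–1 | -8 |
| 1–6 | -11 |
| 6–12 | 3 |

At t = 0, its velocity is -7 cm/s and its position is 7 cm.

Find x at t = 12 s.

-582.5 cm

On each constant-a segment, Δv = aΔt and Δx = v₀Δt + ½aΔt²; chain segment to segment.
0–1 s: v starts -7 cm/s; Δx = -7·1 + ½·-8·1² = -11 cm; v ends -15 cm/s.
1–6 s: v starts -15 cm/s; Δx = -15·5 + ½·-11·5² = -212.5 cm; v ends -70 cm/s.
6–12 s: v starts -70 cm/s; Δx = -70·6 + ½·3·6² = -366 cm; v ends -52 cm/s.
x(12) = 7 + Σ Δx = -582.5 cm.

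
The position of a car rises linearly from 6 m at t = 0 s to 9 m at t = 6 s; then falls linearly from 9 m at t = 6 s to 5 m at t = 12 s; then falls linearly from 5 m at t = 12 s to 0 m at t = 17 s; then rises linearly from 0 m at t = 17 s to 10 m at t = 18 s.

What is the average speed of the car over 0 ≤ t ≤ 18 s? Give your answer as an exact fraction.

11/9 m/s

Average speed = (total path length)/(elapsed time); on a piecewise-linear x-t graph the path length is Σ|Δx|.
0–6 s: |Δx| = |9 − 6| = 3 m
6–12 s: |Δx| = |5 − 9| = 4 m
12–17 s: |Δx| = |0 − 5| = 5 m
17–18 s: |Δx| = |10 − 0| = 10 m
Total path = 22 m; average speed = 22/18 = 11/9 m/s.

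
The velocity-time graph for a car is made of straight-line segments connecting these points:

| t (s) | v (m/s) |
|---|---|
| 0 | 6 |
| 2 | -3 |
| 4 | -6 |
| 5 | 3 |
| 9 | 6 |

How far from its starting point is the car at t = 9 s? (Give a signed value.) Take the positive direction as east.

10.5 m

Displacement is the signed area under the v-t curve.
0–2 s: ½(6 + -3)(2) = 3 m
2–4 s: ½(-3 + -6)(2) = -9 m
4–5 s: ½(-6 + 3)(1) = -1.5 m
5–9 s: ½(3 + 6)(4) = 18 m
Net displacement = 10.5 m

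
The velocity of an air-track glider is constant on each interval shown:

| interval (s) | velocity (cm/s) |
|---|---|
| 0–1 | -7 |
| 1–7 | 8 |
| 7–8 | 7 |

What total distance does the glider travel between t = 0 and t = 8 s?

62 cm

Distance (not displacement) is the total path length: add the absolute areas under v-t.
0–1 s: |-7| × 1 = 7 cm
1–7 s: |8| × 6 = 48 cm
7–8 s: |7| × 1 = 7 cm
Total distance = 62 cm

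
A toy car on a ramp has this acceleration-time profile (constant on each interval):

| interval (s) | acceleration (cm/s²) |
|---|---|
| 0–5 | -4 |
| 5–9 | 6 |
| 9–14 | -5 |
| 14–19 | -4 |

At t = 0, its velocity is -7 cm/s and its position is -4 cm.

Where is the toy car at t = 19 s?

-416.5 cm

On each constant-a segment, Δv = aΔt and Δx = v₀Δt + ½aΔt²; chain segment to segment.
0–5 s: v starts -7 cm/s; Δx = -7·5 + ½·-4·5² = -85 cm; v ends -27 cm/s.
5–9 s: v starts -27 cm/s; Δx = -27·4 + ½·6·4² = -60 cm; v ends -3 cm/s.
9–14 s: v starts -3 cm/s; Δx = -3·5 + ½·-5·5² = -77.5 cm; v ends -28 cm/s.
14–19 s: v starts -28 cm/s; Δx = -28·5 + ½·-4·5² = -190 cm; v ends -48 cm/s.
x(19) = -4 + Σ Δx = -416.5 cm.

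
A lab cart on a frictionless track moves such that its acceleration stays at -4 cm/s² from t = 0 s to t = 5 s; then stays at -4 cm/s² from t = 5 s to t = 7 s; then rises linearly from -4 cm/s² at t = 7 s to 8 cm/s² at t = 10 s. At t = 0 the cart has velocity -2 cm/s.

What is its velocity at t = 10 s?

-24 cm/s

Δv equals the area under the a-t graph; then v = v₀ + Δv.
0–5 s: -4 × 5 = -20 cm/s
5–7 s: -4 × 2 = -8 cm/s
7–10 s: ½(-4 + 8)(3) = 6 cm/s
Δv = -22 cm/s, so v(10) = -2 + (-22) = -24 cm/s.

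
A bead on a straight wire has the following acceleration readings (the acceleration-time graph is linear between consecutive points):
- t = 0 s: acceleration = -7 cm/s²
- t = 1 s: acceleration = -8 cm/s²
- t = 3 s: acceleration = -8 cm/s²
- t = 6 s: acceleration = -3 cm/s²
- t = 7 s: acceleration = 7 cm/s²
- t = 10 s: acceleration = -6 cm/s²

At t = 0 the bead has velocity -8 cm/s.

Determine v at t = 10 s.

Δv equals the area under the a-t graph; then v = v₀ + Δv.
0–1 s: ½(-7 + -8)(1) = -7.5 cm/s
1–3 s: -8 × 2 = -16 cm/s
3–6 s: ½(-8 + -3)(3) = -16.5 cm/s
6–7 s: ½(-3 + 7)(1) = 2 cm/s
7–10 s: ½(7 + -6)(3) = 1.5 cm/s
Δv = -36.5 cm/s, so v(10) = -8 + (-36.5) = -44.5 cm/s.

-44.5 cm/s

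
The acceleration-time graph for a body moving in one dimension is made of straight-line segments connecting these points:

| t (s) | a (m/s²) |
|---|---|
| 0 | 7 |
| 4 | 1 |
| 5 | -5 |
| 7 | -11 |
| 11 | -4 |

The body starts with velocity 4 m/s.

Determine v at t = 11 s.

-28 m/s

Δv equals the area under the a-t graph; then v = v₀ + Δv.
0–4 s: ½(7 + 1)(4) = 16 m/s
4–5 s: ½(1 + -5)(1) = -2 m/s
5–7 s: ½(-5 + -11)(2) = -16 m/s
7–11 s: ½(-11 + -4)(4) = -30 m/s
Δv = -32 m/s, so v(11) = 4 + (-32) = -28 m/s.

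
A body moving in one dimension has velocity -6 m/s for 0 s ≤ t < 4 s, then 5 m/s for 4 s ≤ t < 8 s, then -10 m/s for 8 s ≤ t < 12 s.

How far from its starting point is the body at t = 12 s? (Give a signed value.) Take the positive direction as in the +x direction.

-44 m

Net displacement equals the area under the velocity-time graph (areas below the axis count negative).
0–4 s: -6 × 4 = -24 m
4–8 s: 5 × 4 = 20 m
8–12 s: -10 × 4 = -40 m
Net displacement = -44 m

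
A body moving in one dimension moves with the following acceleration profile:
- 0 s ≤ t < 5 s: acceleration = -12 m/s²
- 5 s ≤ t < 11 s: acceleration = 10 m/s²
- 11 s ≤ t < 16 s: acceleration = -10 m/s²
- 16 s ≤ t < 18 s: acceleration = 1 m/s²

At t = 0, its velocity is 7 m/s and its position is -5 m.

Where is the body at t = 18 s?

On each constant-a segment, Δv = aΔt and Δx = v₀Δt + ½aΔt²; chain segment to segment.
0–5 s: v starts 7 m/s; Δx = 7·5 + ½·-12·5² = -115 m; v ends -53 m/s.
5–11 s: v starts -53 m/s; Δx = -53·6 + ½·10·6² = -138 m; v ends 7 m/s.
11–16 s: v starts 7 m/s; Δx = 7·5 + ½·-10·5² = -90 m; v ends -43 m/s.
16–18 s: v starts -43 m/s; Δx = -43·2 + ½·1·2² = -84 m; v ends -41 m/s.
x(18) = -5 + Σ Δx = -432 m.

-432 m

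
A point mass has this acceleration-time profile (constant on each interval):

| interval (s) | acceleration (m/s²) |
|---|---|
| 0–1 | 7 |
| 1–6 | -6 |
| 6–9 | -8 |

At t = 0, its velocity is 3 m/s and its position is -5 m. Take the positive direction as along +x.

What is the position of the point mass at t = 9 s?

-119.5 m

On each constant-a segment, Δv = aΔt and Δx = v₀Δt + ½aΔt²; chain segment to segment.
0–1 s: v starts 3 m/s; Δx = 3·1 + ½·7·1² = 6.5 m; v ends 10 m/s.
1–6 s: v starts 10 m/s; Δx = 10·5 + ½·-6·5² = -25 m; v ends -20 m/s.
6–9 s: v starts -20 m/s; Δx = -20·3 + ½·-8·3² = -96 m; v ends -44 m/s.
x(9) = -5 + Σ Δx = -119.5 m.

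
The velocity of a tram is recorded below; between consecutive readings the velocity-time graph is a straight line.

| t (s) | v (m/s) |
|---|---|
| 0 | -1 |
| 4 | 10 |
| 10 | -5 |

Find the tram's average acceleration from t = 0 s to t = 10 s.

-0.4 m/s²

Average acceleration = Δv/Δt = (-5 − -1)/(10 − 0) = -0.4 m/s².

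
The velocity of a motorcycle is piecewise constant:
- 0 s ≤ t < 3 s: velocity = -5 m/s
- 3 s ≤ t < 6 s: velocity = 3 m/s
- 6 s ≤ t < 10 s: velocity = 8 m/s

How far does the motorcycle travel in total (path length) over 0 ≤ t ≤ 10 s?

56 m

Distance (not displacement) is the total path length: add the absolute areas under v-t.
0–3 s: |-5| × 3 = 15 m
3–6 s: |3| × 3 = 9 m
6–10 s: |8| × 4 = 32 m
Total distance = 56 m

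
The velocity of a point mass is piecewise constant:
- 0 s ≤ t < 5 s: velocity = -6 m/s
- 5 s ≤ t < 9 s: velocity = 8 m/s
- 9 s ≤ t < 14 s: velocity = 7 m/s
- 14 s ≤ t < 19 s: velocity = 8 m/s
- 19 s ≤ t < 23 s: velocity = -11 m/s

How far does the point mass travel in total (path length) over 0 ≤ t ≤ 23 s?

Distance (not displacement) is the total path length: add the absolute areas under v-t.
0–5 s: |-6| × 5 = 30 m
5–9 s: |8| × 4 = 32 m
9–14 s: |7| × 5 = 35 m
14–19 s: |8| × 5 = 40 m
19–23 s: |-11| × 4 = 44 m
Total distance = 181 m

181 m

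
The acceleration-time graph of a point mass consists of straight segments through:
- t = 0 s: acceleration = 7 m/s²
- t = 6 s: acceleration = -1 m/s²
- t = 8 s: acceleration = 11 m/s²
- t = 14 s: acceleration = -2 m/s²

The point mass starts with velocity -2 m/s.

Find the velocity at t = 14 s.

Δv equals the area under the a-t graph; then v = v₀ + Δv.
0–6 s: ½(7 + -1)(6) = 18 m/s
6–8 s: ½(-1 + 11)(2) = 10 m/s
8–14 s: ½(11 + -2)(6) = 27 m/s
Δv = 55 m/s, so v(14) = -2 + (55) = 53 m/s.

53 m/s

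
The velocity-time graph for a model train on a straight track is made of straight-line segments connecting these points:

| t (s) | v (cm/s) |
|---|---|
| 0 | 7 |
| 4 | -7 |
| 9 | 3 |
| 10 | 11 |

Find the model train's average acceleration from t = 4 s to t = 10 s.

3 cm/s²

Average acceleration = Δv/Δt = (11 − -7)/(10 − 4) = 3 cm/s².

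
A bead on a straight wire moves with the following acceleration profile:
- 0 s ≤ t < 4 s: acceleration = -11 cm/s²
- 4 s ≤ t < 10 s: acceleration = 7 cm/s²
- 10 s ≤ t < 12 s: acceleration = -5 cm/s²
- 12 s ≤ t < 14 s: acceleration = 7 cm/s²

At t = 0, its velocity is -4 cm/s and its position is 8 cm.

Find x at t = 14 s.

-298 cm

On each constant-a segment, Δv = aΔt and Δx = v₀Δt + ½aΔt²; chain segment to segment.
0–4 s: v starts -4 cm/s; Δx = -4·4 + ½·-11·4² = -104 cm; v ends -48 cm/s.
4–10 s: v starts -48 cm/s; Δx = -48·6 + ½·7·6² = -162 cm; v ends -6 cm/s.
10–12 s: v starts -6 cm/s; Δx = -6·2 + ½·-5·2² = -22 cm; v ends -16 cm/s.
12–14 s: v starts -16 cm/s; Δx = -16·2 + ½·7·2² = -18 cm; v ends -2 cm/s.
x(14) = 8 + Σ Δx = -298 cm.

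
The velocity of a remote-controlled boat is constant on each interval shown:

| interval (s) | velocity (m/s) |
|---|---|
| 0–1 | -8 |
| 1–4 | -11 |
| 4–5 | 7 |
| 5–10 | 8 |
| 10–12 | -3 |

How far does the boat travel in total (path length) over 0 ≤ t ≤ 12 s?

Total distance travelled is ∫|v| dt — sum the magnitudes of each area piece.
0–1 s: |-8| × 1 = 8 m
1–4 s: |-11| × 3 = 33 m
4–5 s: |7| × 1 = 7 m
5–10 s: |8| × 5 = 40 m
10–12 s: |-3| × 2 = 6 m
Total distance = 94 m

94 m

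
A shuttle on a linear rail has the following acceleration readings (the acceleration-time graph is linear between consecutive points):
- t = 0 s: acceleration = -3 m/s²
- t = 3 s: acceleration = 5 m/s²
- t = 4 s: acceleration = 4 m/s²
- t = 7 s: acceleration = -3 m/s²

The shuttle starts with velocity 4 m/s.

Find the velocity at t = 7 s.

13 m/s

Δv equals the area under the a-t graph; then v = v₀ + Δv.
0–3 s: ½(-3 + 5)(3) = 3 m/s
3–4 s: ½(5 + 4)(1) = 4.5 m/s
4–7 s: ½(4 + -3)(3) = 1.5 m/s
Δv = 9 m/s, so v(7) = 4 + (9) = 13 m/s.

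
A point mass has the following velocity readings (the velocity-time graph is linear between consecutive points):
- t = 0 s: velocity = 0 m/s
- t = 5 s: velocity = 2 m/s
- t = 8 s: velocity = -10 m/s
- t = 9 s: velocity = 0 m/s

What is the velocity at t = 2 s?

0.8 m/s

On 0–5 s the graph is linear from 0 to 2 m/s: v(2) = 0 + (2 − 0)·(2 − 0)/(5 − 0) = 0.8 m/s.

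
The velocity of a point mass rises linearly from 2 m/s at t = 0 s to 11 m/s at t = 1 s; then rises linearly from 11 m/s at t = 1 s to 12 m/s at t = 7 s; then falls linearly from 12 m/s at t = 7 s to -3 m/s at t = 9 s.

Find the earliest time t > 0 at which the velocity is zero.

v changes sign on 7–9 s (from 12 to -3); the graph is linear there, so v = 0 at t = 7 + (-12)·(9 − 7)/(-3 − 12) = 8.6 s.

t = 8.6 s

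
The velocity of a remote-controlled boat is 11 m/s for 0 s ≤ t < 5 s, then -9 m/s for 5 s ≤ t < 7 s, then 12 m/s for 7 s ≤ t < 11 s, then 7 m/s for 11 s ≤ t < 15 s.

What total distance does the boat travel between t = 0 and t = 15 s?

149 m

Total distance travelled is ∫|v| dt — sum the magnitudes of each area piece.
0–5 s: |11| × 5 = 55 m
5–7 s: |-9| × 2 = 18 m
7–11 s: |12| × 4 = 48 m
11–15 s: |7| × 4 = 28 m
Total distance = 149 m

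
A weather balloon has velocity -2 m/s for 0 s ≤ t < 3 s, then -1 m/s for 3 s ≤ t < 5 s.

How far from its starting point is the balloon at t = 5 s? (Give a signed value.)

-8 m

Displacement is the signed area under the v-t curve.
0–3 s: -2 × 3 = -6 m
3–5 s: -1 × 2 = -2 m
Net displacement = -8 m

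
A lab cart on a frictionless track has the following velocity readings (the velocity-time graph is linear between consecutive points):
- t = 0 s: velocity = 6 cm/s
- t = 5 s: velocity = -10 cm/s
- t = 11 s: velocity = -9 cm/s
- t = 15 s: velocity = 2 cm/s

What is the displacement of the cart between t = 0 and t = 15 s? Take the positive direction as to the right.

Net displacement equals the area under the velocity-time graph (areas below the axis count negative).
0–5 s: ½(6 + -10)(5) = -10 cm
5–11 s: ½(-10 + -9)(6) = -57 cm
11–15 s: ½(-9 + 2)(4) = -14 cm
Net displacement = -81 cm

-81 cm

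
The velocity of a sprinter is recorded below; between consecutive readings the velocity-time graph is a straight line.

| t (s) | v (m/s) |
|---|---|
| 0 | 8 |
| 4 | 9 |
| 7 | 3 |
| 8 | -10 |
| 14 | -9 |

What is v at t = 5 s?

7 m/s

On 4–7 s the graph is linear from 9 to 3 m/s: v(5) = 9 + (3 − 9)·(5 − 4)/(7 − 4) = 7 m/s.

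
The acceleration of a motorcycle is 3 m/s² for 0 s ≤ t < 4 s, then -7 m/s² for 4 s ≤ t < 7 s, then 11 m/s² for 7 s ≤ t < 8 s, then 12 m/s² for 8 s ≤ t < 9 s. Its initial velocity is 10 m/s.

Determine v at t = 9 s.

24 m/s

Δv equals the area under the a-t graph; then v = v₀ + Δv.
0–4 s: 3 × 4 = 12 m/s
4–7 s: -7 × 3 = -21 m/s
7–8 s: 11 × 1 = 11 m/s
8–9 s: 12 × 1 = 12 m/s
Δv = 14 m/s, so v(9) = 10 + (14) = 24 m/s.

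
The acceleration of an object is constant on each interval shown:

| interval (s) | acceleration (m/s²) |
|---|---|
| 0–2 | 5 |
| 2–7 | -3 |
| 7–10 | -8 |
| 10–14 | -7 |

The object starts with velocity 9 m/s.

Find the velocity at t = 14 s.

-48 m/s

Δv equals the area under the a-t graph; then v = v₀ + Δv.
0–2 s: 5 × 2 = 10 m/s
2–7 s: -3 × 5 = -15 m/s
7–10 s: -8 × 3 = -24 m/s
10–14 s: -7 × 4 = -28 m/s
Δv = -57 m/s, so v(14) = 9 + (-57) = -48 m/s.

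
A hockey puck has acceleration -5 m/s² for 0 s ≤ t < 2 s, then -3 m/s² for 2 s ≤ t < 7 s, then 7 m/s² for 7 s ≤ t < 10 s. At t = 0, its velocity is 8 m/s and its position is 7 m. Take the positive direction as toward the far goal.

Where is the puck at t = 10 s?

On each constant-a segment, Δv = aΔt and Δx = v₀Δt + ½aΔt²; chain segment to segment.
0–2 s: v starts 8 m/s; Δx = 8·2 + ½·-5·2² = 6 m; v ends -2 m/s.
2–7 s: v starts -2 m/s; Δx = -2·5 + ½·-3·5² = -47.5 m; v ends -17 m/s.
7–10 s: v starts -17 m/s; Δx = -17·3 + ½·7·3² = -19.5 m; v ends 4 m/s.
x(10) = 7 + Σ Δx = -54 m.

-54 m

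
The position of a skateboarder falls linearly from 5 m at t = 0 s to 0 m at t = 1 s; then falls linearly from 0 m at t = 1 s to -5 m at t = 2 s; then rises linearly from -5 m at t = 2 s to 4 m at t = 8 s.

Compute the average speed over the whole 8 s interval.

2.375 m/s

Average speed = (total path length)/(elapsed time); on a piecewise-linear x-t graph the path length is Σ|Δx|.
0–1 s: |Δx| = |0 − 5| = 5 m
1–2 s: |Δx| = |-5 − 0| = 5 m
2–8 s: |Δx| = |4 − -5| = 9 m
Total path = 19 m; average speed = 19/8 = 2.375 m/s.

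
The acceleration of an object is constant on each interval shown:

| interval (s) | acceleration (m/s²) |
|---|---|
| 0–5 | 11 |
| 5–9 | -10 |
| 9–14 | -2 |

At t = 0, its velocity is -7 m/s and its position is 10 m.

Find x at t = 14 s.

On each constant-a segment, Δv = aΔt and Δx = v₀Δt + ½aΔt²; chain segment to segment.
0–5 s: v starts -7 m/s; Δx = -7·5 + ½·11·5² = 102.5 m; v ends 48 m/s.
5–9 s: v starts 48 m/s; Δx = 48·4 + ½·-10·4² = 112 m; v ends 8 m/s.
9–14 s: v starts 8 m/s; Δx = 8·5 + ½·-2·5² = 15 m; v ends -2 m/s.
x(14) = 10 + Σ Δx = 239.5 m.

239.5 m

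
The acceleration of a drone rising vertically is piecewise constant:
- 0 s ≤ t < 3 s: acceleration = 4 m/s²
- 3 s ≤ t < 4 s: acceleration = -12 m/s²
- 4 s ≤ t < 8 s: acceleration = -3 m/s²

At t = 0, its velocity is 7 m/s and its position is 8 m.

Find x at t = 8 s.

64 m

On each constant-a segment, Δv = aΔt and Δx = v₀Δt + ½aΔt²; chain segment to segment.
0–3 s: v starts 7 m/s; Δx = 7·3 + ½·4·3² = 39 m; v ends 19 m/s.
3–4 s: v starts 19 m/s; Δx = 19·1 + ½·-12·1² = 13 m; v ends 7 m/s.
4–8 s: v starts 7 m/s; Δx = 7·4 + ½·-3·4² = 4 m; v ends -5 m/s.
x(8) = 8 + Σ Δx = 64 m.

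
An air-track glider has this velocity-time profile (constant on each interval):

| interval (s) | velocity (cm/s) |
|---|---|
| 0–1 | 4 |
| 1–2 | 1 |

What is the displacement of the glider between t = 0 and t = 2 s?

5 cm

Displacement is the signed area under the v-t curve.
0–1 s: 4 × 1 = 4 cm
1–2 s: 1 × 1 = 1 cm
Net displacement = 5 cm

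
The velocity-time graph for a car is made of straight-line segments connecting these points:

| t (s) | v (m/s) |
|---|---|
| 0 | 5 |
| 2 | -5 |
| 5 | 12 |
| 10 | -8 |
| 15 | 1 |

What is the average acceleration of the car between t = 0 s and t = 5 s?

1.4 m/s²

Average acceleration = Δv/Δt = (12 − 5)/(5 − 0) = 1.4 m/s².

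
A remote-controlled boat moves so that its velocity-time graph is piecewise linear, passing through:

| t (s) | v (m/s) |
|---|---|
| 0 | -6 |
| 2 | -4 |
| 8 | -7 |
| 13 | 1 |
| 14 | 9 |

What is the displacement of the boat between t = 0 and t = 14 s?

Displacement is the signed area under the v-t curve.
0–2 s: ½(-6 + -4)(2) = -10 m
2–8 s: ½(-4 + -7)(6) = -33 m
8–13 s: ½(-7 + 1)(5) = -15 m
13–14 s: ½(1 + 9)(1) = 5 m
Net displacement = -53 m

-53 m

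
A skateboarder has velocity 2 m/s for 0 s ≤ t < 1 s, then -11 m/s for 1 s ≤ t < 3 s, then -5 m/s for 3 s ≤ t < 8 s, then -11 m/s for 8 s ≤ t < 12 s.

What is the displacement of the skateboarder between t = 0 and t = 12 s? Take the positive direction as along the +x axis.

-89 m

Displacement is the signed area under the v-t curve.
0–1 s: 2 × 1 = 2 m
1–3 s: -11 × 2 = -22 m
3–8 s: -5 × 5 = -25 m
8–12 s: -11 × 4 = -44 m
Net displacement = -89 m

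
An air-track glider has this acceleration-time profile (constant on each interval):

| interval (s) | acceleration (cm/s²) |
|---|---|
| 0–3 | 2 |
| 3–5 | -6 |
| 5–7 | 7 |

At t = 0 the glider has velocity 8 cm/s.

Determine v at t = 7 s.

Δv equals the area under the a-t graph; then v = v₀ + Δv.
0–3 s: 2 × 3 = 6 cm/s
3–5 s: -6 × 2 = -12 cm/s
5–7 s: 7 × 2 = 14 cm/s
Δv = 8 cm/s, so v(7) = 8 + (8) = 16 cm/s.

16 cm/s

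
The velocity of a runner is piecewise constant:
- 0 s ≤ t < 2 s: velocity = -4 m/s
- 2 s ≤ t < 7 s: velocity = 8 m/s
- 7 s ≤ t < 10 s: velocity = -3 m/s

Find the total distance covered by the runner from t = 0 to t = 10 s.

57 m

Distance (not displacement) is the total path length: add the absolute areas under v-t.
0–2 s: |-4| × 2 = 8 m
2–7 s: |8| × 5 = 40 m
7–10 s: |-3| × 3 = 9 m
Total distance = 57 m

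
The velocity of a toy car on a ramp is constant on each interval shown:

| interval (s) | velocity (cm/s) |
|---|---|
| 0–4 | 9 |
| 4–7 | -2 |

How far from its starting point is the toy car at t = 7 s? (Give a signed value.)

Net displacement equals the area under the velocity-time graph (areas below the axis count negative).
0–4 s: 9 × 4 = 36 cm
4–7 s: -2 × 3 = -6 cm
Net displacement = 30 cm

30 cm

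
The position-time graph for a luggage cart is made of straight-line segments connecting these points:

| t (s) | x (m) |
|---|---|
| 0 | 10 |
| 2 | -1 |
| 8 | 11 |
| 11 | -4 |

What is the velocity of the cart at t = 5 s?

Velocity is the slope of the x-t graph on 2–8 s: (11 − -1)/(8 − 2) = 2 m/s.

2 m/s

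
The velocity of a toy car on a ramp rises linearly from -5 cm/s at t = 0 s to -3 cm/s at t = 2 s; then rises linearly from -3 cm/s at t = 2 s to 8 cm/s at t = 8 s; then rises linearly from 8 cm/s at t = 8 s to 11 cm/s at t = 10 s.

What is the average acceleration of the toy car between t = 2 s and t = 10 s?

1.75 cm/s²

Average acceleration = Δv/Δt = (11 − -3)/(10 − 2) = 1.75 cm/s².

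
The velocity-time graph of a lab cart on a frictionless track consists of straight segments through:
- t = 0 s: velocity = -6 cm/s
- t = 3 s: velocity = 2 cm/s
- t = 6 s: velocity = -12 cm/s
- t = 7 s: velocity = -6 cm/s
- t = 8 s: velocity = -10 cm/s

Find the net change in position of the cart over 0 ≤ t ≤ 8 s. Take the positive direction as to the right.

-38 cm

Displacement is the signed area under the v-t curve.
0–3 s: ½(-6 + 2)(3) = -6 cm
3–6 s: ½(2 + -12)(3) = -15 cm
6–7 s: ½(-12 + -6)(1) = -9 cm
7–8 s: ½(-6 + -10)(1) = -8 cm
Net displacement = -38 cm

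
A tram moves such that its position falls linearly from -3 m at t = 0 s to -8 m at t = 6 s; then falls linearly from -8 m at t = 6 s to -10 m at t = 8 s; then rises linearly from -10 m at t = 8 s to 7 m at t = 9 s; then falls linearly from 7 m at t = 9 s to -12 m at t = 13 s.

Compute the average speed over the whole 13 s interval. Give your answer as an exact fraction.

43/13 m/s

Average speed = (total path length)/(elapsed time); on a piecewise-linear x-t graph the path length is Σ|Δx|.
0–6 s: |Δx| = |-8 − -3| = 5 m
6–8 s: |Δx| = |-10 − -8| = 2 m
8–9 s: |Δx| = |7 − -10| = 17 m
9–13 s: |Δx| = |-12 − 7| = 19 m
Total path = 43 m; average speed = 43/13 = 43/13 m/s.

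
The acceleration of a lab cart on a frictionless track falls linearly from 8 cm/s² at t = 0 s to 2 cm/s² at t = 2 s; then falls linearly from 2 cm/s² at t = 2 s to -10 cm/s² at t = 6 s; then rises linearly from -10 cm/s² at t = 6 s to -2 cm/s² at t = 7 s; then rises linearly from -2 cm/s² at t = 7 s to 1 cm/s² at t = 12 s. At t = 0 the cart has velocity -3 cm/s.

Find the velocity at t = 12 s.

-17.5 cm/s

Δv equals the area under the a-t graph; then v = v₀ + Δv.
0–2 s: ½(8 + 2)(2) = 10 cm/s
2–6 s: ½(2 + -10)(4) = -16 cm/s
6–7 s: ½(-10 + -2)(1) = -6 cm/s
7–12 s: ½(-2 + 1)(5) = -2.5 cm/s
Δv = -14.5 cm/s, so v(12) = -3 + (-14.5) = -17.5 cm/s.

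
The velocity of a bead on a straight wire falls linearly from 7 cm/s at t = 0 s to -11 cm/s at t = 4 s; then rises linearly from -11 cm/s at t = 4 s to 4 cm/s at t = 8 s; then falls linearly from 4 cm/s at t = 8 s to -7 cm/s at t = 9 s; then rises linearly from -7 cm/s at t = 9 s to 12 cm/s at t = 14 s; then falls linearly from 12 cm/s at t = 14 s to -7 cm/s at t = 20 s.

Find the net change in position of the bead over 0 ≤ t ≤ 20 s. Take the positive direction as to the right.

4 cm

Net displacement equals the area under the velocity-time graph (areas below the axis count negative).
0–4 s: ½(7 + -11)(4) = -8 cm
4–8 s: ½(-11 + 4)(4) = -14 cm
8–9 s: ½(4 + -7)(1) = -1.5 cm
9–14 s: ½(-7 + 12)(5) = 12.5 cm
14–20 s: ½(12 + -7)(6) = 15 cm
Net displacement = 4 cm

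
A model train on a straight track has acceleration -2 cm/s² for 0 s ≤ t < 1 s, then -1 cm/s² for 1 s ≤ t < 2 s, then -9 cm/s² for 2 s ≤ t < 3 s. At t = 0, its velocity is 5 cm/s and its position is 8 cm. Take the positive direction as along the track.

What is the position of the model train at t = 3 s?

12 cm

On each constant-a segment, Δv = aΔt and Δx = v₀Δt + ½aΔt²; chain segment to segment.
0–1 s: v starts 5 cm/s; Δx = 5·1 + ½·-2·1² = 4 cm; v ends 3 cm/s.
1–2 s: v starts 3 cm/s; Δx = 3·1 + ½·-1·1² = 2.5 cm; v ends 2 cm/s.
2–3 s: v starts 2 cm/s; Δx = 2·1 + ½·-9·1² = -2.5 cm; v ends -7 cm/s.
x(3) = 8 + Σ Δx = 12 cm.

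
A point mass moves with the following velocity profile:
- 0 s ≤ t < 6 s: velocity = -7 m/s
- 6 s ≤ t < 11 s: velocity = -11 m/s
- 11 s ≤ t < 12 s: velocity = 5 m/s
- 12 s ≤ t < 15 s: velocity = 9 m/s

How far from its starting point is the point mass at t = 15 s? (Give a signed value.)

-65 m

Displacement is the signed area under the v-t curve.
0–6 s: -7 × 6 = -42 m
6–11 s: -11 × 5 = -55 m
11–12 s: 5 × 1 = 5 m
12–15 s: 9 × 3 = 27 m
Net displacement = -65 m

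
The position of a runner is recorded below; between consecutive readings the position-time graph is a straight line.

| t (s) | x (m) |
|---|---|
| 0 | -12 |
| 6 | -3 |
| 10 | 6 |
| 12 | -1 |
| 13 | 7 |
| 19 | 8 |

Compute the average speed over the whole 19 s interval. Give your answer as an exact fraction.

34/19 m/s

Average speed = (total path length)/(elapsed time); on a piecewise-linear x-t graph the path length is Σ|Δx|.
0–6 s: |Δx| = |-3 − -12| = 9 m
6–10 s: |Δx| = |6 − -3| = 9 m
10–12 s: |Δx| = |-1 − 6| = 7 m
12–13 s: |Δx| = |7 − -1| = 8 m
13–19 s: |Δx| = |8 − 7| = 1 m
Total path = 34 m; average speed = 34/19 = 34/19 m/s.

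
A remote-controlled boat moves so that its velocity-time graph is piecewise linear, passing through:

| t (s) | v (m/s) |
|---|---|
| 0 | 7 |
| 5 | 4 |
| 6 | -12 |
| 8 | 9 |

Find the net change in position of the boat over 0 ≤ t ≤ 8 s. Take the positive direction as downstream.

20.5 m

Displacement is the signed area under the v-t curve.
0–5 s: ½(7 + 4)(5) = 27.5 m
5–6 s: ½(4 + -12)(1) = -4 m
6–8 s: ½(-12 + 9)(2) = -3 m
Net displacement = 20.5 m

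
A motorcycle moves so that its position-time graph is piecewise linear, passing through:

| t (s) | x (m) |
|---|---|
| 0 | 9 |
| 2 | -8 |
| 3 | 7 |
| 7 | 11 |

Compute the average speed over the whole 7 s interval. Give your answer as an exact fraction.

36/7 m/s

Average speed = (total path length)/(elapsed time); on a piecewise-linear x-t graph the path length is Σ|Δx|.
0–2 s: |Δx| = |-8 − 9| = 17 m
2–3 s: |Δx| = |7 − -8| = 15 m
3–7 s: |Δx| = |11 − 7| = 4 m
Total path = 36 m; average speed = 36/7 = 36/7 m/s.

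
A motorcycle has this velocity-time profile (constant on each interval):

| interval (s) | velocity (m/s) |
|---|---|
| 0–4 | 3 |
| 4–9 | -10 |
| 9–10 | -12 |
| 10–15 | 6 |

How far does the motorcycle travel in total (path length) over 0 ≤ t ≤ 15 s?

104 m

Distance (not displacement) is the total path length: add the absolute areas under v-t.
0–4 s: |3| × 4 = 12 m
4–9 s: |-10| × 5 = 50 m
9–10 s: |-12| × 1 = 12 m
10–15 s: |6| × 5 = 30 m
Total distance = 104 m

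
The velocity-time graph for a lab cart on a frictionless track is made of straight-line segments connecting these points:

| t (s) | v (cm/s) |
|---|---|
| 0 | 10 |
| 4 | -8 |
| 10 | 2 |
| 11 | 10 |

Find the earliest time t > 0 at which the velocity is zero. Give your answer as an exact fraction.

v changes sign on 0–4 s (from 10 to -8); the graph is linear there, so v = 0 at t = 0 + (-10)·(4 − 0)/(-8 − 10) = 20/9 s.

t = 20/9 s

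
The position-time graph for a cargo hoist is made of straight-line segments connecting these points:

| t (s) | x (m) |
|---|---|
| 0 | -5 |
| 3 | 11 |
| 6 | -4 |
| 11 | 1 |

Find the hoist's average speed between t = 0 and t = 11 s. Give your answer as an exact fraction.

36/11 m/s

Average speed = (total path length)/(elapsed time); on a piecewise-linear x-t graph the path length is Σ|Δx|.
0–3 s: |Δx| = |11 − -5| = 16 m
3–6 s: |Δx| = |-4 − 11| = 15 m
6–11 s: |Δx| = |1 − -4| = 5 m
Total path = 36 m; average speed = 36/11 = 36/11 m/s.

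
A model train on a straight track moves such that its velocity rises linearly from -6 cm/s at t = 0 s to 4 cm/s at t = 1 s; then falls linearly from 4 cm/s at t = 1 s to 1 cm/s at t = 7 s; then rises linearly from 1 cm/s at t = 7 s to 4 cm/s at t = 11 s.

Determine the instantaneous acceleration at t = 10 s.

Acceleration is the slope of the v-t graph on 7–11 s: (4 − 1)/(11 − 7) = 0.75 cm/s².

0.75 cm/s²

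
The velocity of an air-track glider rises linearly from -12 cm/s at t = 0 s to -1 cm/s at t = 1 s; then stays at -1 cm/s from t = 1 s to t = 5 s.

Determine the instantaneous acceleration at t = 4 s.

0 cm/s²

Acceleration is the slope of the v-t graph on 1–5 s: (-1 − -1)/(5 − 1) = 0 cm/s².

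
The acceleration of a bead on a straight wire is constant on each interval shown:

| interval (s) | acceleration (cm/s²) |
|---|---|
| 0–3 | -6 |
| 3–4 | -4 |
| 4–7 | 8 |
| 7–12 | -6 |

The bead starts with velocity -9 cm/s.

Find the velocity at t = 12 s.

Δv equals the area under the a-t graph; then v = v₀ + Δv.
0–3 s: -6 × 3 = -18 cm/s
3–4 s: -4 × 1 = -4 cm/s
4–7 s: 8 × 3 = 24 cm/s
7–12 s: -6 × 5 = -30 cm/s
Δv = -28 cm/s, so v(12) = -9 + (-28) = -37 cm/s.

-37 cm/s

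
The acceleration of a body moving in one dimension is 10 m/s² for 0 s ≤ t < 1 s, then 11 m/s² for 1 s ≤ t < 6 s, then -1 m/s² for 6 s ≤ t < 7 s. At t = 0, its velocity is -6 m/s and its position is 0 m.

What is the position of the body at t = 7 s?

215 m

On each constant-a segment, Δv = aΔt and Δx = v₀Δt + ½aΔt²; chain segment to segment.
0–1 s: v starts -6 m/s; Δx = -6·1 + ½·10·1² = -1 m; v ends 4 m/s.
1–6 s: v starts 4 m/s; Δx = 4·5 + ½·11·5² = 157.5 m; v ends 59 m/s.
6–7 s: v starts 59 m/s; Δx = 59·1 + ½·-1·1² = 58.5 m; v ends 58 m/s.
x(7) = 0 + Σ Δx = 215 m.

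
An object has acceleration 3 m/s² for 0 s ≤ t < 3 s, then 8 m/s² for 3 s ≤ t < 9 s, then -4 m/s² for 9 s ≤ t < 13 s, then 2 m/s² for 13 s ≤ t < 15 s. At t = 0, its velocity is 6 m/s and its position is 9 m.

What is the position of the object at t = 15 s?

592.5 m

On each constant-a segment, Δv = aΔt and Δx = v₀Δt + ½aΔt²; chain segment to segment.
0–3 s: v starts 6 m/s; Δx = 6·3 + ½·3·3² = 31.5 m; v ends 15 m/s.
3–9 s: v starts 15 m/s; Δx = 15·6 + ½·8·6² = 234 m; v ends 63 m/s.
9–13 s: v starts 63 m/s; Δx = 63·4 + ½·-4·4² = 220 m; v ends 47 m/s.
13–15 s: v starts 47 m/s; Δx = 47·2 + ½·2·2² = 98 m; v ends 51 m/s.
x(15) = 9 + Σ Δx = 592.5 m.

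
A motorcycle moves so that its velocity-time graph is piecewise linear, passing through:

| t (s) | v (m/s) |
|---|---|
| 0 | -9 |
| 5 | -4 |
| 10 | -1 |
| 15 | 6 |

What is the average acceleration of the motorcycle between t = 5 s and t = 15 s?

Average acceleration = Δv/Δt = (6 − -4)/(15 − 5) = 1 m/s².

1 m/s²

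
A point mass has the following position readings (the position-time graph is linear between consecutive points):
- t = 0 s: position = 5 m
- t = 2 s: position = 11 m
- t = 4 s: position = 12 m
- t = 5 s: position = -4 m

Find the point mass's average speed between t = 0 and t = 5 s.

Average speed = (total path length)/(elapsed time); on a piecewise-linear x-t graph the path length is Σ|Δx|.
0–2 s: |Δx| = |11 − 5| = 6 m
2–4 s: |Δx| = |12 − 11| = 1 m
4–5 s: |Δx| = |-4 − 12| = 16 m
Total path = 23 m; average speed = 23/5 = 4.6 m/s.

4.6 m/s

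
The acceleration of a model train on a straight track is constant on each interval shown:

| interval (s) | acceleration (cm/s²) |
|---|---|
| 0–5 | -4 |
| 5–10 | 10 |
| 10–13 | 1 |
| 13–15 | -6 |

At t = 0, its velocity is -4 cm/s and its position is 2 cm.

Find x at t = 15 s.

65.5 cm

On each constant-a segment, Δv = aΔt and Δx = v₀Δt + ½aΔt²; chain segment to segment.
0–5 s: v starts -4 cm/s; Δx = -4·5 + ½·-4·5² = -70 cm; v ends -24 cm/s.
5–10 s: v starts -24 cm/s; Δx = -24·5 + ½·10·5² = 5 cm; v ends 26 cm/s.
10–13 s: v starts 26 cm/s; Δx = 26·3 + ½·1·3² = 82.5 cm; v ends 29 cm/s.
13–15 s: v starts 29 cm/s; Δx = 29·2 + ½·-6·2² = 46 cm; v ends 17 cm/s.
x(15) = 2 + Σ Δx = 65.5 cm.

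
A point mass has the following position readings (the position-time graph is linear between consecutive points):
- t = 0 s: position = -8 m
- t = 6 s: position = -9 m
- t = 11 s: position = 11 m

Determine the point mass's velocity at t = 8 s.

4 m/s

Velocity is the slope of the x-t graph on 6–11 s: (11 − -9)/(11 − 6) = 4 m/s.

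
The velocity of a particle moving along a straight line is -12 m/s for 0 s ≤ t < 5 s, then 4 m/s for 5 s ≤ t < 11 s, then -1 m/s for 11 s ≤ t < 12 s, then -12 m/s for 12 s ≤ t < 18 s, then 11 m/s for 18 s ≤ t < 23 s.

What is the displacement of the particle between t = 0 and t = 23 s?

Displacement is the signed area under the v-t curve.
0–5 s: -12 × 5 = -60 m
5–11 s: 4 × 6 = 24 m
11–12 s: -1 × 1 = -1 m
12–18 s: -12 × 6 = -72 m
18–23 s: 11 × 5 = 55 m
Net displacement = -54 m

-54 m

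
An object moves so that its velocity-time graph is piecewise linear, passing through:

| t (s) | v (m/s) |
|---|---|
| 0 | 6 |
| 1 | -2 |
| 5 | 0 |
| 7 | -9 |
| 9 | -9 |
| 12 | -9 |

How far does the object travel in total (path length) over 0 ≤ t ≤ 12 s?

60.5 m

Total distance travelled is ∫|v| dt — sum the magnitudes of each area piece.
0–1 s: v = 0 at t = 0.75 s; triangle areas 2.25 + 0.25 = 2.5 m
1–5 s: |½(-2 + 0)(4)| = 4 m
5–7 s: |½(0 + -9)(2)| = 9 m
7–9 s: |-9| × 2 = 18 m
9–12 s: |-9| × 3 = 27 m
Total distance = 60.5 m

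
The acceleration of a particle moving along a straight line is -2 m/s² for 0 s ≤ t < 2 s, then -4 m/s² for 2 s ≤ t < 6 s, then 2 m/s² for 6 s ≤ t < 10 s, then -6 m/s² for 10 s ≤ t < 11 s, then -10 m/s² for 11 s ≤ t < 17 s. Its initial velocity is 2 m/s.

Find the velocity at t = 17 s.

Δv equals the area under the a-t graph; then v = v₀ + Δv.
0–2 s: -2 × 2 = -4 m/s
2–6 s: -4 × 4 = -16 m/s
6–10 s: 2 × 4 = 8 m/s
10–11 s: -6 × 1 = -6 m/s
11–17 s: -10 × 6 = -60 m/s
Δv = -78 m/s, so v(17) = 2 + (-78) = -76 m/s.

-76 m/s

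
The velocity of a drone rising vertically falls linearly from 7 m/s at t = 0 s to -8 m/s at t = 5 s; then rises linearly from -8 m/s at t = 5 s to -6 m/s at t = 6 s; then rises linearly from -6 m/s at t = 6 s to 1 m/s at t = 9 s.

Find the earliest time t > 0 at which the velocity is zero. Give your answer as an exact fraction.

v changes sign on 0–5 s (from 7 to -8); the graph is linear there, so v = 0 at t = 0 + (-7)·(5 − 0)/(-8 − 7) = 7/3 s.

t = 7/3 s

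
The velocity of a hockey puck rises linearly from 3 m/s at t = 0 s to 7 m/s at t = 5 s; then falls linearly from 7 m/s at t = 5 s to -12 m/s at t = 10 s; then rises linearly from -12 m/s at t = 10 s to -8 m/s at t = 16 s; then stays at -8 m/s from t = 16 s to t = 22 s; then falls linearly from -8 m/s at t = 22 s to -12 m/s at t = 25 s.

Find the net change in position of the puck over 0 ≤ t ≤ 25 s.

-125.5 m

Net displacement equals the area under the velocity-time graph (areas below the axis count negative).
0–5 s: ½(3 + 7)(5) = 25 m
5–10 s: ½(7 + -12)(5) = -12.5 m
10–16 s: ½(-12 + -8)(6) = -60 m
16–22 s: -8 × 6 = -48 m
22–25 s: ½(-8 + -12)(3) = -30 m
Net displacement = -125.5 m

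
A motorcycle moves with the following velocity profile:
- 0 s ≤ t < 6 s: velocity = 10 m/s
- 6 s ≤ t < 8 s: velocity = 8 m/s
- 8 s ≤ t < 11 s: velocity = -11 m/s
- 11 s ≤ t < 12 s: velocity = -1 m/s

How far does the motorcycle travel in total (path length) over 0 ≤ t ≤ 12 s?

110 m

Distance (not displacement) is the total path length: add the absolute areas under v-t.
0–6 s: |10| × 6 = 60 m
6–8 s: |8| × 2 = 16 m
8–11 s: |-11| × 3 = 33 m
11–12 s: |-1| × 1 = 1 m
Total distance = 110 m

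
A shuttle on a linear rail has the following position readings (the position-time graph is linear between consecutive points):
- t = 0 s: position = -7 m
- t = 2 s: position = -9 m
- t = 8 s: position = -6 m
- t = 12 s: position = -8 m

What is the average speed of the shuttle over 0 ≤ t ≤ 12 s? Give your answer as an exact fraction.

Average speed = (total path length)/(elapsed time); on a piecewise-linear x-t graph the path length is Σ|Δx|.
0–2 s: |Δx| = |-9 − -7| = 2 m
2–8 s: |Δx| = |-6 − -9| = 3 m
8–12 s: |Δx| = |-8 − -6| = 2 m
Total path = 7 m; average speed = 7/12 = 7/12 m/s.

7/12 m/s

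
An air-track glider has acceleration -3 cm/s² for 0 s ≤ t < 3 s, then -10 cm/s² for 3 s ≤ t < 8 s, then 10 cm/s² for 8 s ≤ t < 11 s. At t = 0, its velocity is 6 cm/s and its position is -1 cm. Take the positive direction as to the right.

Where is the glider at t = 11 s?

-250.5 cm

On each constant-a segment, Δv = aΔt and Δx = v₀Δt + ½aΔt²; chain segment to segment.
0–3 s: v starts 6 cm/s; Δx = 6·3 + ½·-3·3² = 4.5 cm; v ends -3 cm/s.
3–8 s: v starts -3 cm/s; Δx = -3·5 + ½·-10·5² = -140 cm; v ends -53 cm/s.
8–11 s: v starts -53 cm/s; Δx = -53·3 + ½·10·3² = -114 cm; v ends -23 cm/s.
x(11) = -1 + Σ Δx = -250.5 cm.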